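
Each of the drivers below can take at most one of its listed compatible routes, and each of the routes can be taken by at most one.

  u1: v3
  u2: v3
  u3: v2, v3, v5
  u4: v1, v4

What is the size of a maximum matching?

Unit-capacity flow: source→left, listed edges, right→sink; max matching = max flow.
Augmenting path u1→v3 (+1); matched 1.
Augmenting path u3→v2 (+1); matched 2.
Augmenting path u4→v1 (+1); matched 3.
No augmenting path remains; maximum matching = 3.
König certificate: {u3, u4, v3} is a vertex cover of size 3 (every listed pair touches it), so no matching can be larger.

3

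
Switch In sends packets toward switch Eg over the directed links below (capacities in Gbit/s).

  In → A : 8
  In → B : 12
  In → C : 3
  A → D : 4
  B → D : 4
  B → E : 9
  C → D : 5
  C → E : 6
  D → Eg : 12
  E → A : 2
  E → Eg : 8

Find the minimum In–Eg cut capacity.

Augment In→A→D→Eg: bottleneck 4, flow now 4.
Augment In→B→D→Eg: bottleneck 4, flow now 8.
Augment In→B→E→Eg: bottleneck 8, flow now 16.
Augment In→C→D→Eg: bottleneck 3, flow now 19.
No augmenting path remains; maximum flow = 19.
By max-flow min-cut, the minimum cut capacity equals the max flow.
In the residual graph, reachable from In: {In, A}.
Min-cut edges: In→B (12), In→C (3), A→D (4); capacity 12 + 3 + 4 = 19.

19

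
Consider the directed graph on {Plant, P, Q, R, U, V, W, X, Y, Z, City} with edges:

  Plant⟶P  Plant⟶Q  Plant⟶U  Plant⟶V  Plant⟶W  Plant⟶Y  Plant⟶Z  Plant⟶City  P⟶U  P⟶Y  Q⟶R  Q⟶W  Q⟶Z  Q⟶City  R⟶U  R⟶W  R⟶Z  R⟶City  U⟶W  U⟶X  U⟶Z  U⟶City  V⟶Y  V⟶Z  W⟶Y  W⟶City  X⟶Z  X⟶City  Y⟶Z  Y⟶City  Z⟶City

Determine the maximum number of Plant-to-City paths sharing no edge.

Assign every edge capacity 1; by Menger, the answer equals the max flow.
Path Plant→City (+1); total 1.
Path Plant→Q→City (+1); total 2.
Path Plant→U→City (+1); total 3.
Path Plant→W→City (+1); total 4.
Path Plant→Y→City (+1); total 5.
Path Plant→Z→City (+1); total 6.
Path Plant→P→U→X→City (+1); total 7.
No residual Plant→City path; max flow = 7.
Certifying cut of size 7: {Plant→City, Plant→P, Plant→Q, Plant→U, Plant→W, Y→City, Z→City}.

7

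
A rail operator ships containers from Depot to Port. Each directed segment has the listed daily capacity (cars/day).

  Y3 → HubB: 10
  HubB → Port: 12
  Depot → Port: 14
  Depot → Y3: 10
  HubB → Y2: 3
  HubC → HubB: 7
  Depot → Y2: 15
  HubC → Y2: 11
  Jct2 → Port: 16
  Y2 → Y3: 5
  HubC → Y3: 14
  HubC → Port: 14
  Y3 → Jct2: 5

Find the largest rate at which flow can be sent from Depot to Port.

29

Augment Depot→Port: bottleneck 14, flow now 14.
Augment Depot→Y3→Jct2→Port: bottleneck 5, flow now 19.
Augment Depot→Y3→HubB→Port: bottleneck 5, flow now 24.
Augment Depot→Y2→Y3→HubB→Port: bottleneck 5, flow now 29.
No augmenting path remains; maximum flow = 29.
In the residual graph, reachable from Depot: {Depot, Y2}.
Min-cut edges: Depot→Y3 (10), Depot→Port (14), Y2→Y3 (5); capacity 10 + 14 + 5 = 29.
This cut is saturated, so no flow can exceed 29.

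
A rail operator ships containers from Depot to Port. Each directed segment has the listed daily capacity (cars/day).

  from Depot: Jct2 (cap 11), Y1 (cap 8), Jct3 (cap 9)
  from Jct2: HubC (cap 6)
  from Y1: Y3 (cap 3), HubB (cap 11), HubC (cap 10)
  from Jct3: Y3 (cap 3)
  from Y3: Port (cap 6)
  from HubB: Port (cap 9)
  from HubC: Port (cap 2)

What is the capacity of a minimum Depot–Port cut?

13

Augment Depot→Jct2→HubC→Port: bottleneck 2, flow now 2.
Augment Depot→Y1→Y3→Port: bottleneck 3, flow now 5.
Augment Depot→Y1→HubB→Port: bottleneck 5, flow now 10.
Augment Depot→Jct3→Y3→Port: bottleneck 3, flow now 13.
No augmenting path remains; maximum flow = 13.
By max-flow min-cut, the minimum cut capacity equals the max flow.
In the residual graph, reachable from Depot: {Depot, Jct2, Jct3, HubC}.
Min-cut edges: Depot→Y1 (8), Jct3→Y3 (3), HubC→Port (2); capacity 8 + 3 + 2 = 13.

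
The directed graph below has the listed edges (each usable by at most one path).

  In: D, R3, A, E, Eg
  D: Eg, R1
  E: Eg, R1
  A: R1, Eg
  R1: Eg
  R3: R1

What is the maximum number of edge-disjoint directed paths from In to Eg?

Assign every edge capacity 1; by Menger, the answer equals the max flow.
Path In→Eg (+1); total 1.
Path In→D→Eg (+1); total 2.
Path In→A→Eg (+1); total 3.
Path In→E→Eg (+1); total 4.
Path In→R3→R1→Eg (+1); total 5.
No residual In→Eg path; max flow = 5.
Certifying cut of size 5: {In→A, In→D, In→E, In→Eg, In→R3}.

5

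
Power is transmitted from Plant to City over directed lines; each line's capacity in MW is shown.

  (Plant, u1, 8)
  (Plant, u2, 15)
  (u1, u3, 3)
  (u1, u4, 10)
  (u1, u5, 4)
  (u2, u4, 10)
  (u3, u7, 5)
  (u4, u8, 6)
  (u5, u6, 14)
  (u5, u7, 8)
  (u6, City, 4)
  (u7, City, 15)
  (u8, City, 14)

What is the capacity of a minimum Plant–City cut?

Augment Plant→u1→u3→u7→City: bottleneck 3, flow now 3.
Augment Plant→u1→u4→u8→City: bottleneck 5, flow now 8.
Augment Plant→u2→u4→u8→City: bottleneck 1, flow now 9.
Augment Plant→u2→u4→u1→u5→u6→City: bottleneck 4, flow now 13. (uses reverse residual edge)
No augmenting path remains; maximum flow = 13.
By max-flow min-cut, the minimum cut capacity equals the max flow.
In the residual graph, reachable from Plant: {Plant, u1, u2, u4}.
Min-cut edges: u1→u3 (3), u1→u5 (4), u4→u8 (6); capacity 3 + 4 + 6 = 13.

13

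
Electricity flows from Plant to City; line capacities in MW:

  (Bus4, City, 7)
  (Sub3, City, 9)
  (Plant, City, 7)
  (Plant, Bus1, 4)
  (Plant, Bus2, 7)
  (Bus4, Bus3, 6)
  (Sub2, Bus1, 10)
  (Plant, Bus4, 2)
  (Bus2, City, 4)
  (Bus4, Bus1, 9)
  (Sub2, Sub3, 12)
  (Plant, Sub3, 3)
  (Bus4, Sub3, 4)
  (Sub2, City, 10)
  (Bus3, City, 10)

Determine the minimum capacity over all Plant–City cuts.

Augment Plant→City: bottleneck 7, flow now 7.
Augment Plant→Bus4→City: bottleneck 2, flow now 9.
Augment Plant→Sub3→City: bottleneck 3, flow now 12.
Augment Plant→Bus2→City: bottleneck 4, flow now 16.
No augmenting path remains; maximum flow = 16.
By max-flow min-cut, the minimum cut capacity equals the max flow.
In the residual graph, reachable from Plant: {Plant, Bus1, Bus2}.
Min-cut edges: Plant→Bus4 (2), Plant→Sub3 (3), Plant→City (7), Bus2→City (4); capacity 2 + 3 + 7 + 4 = 16.

16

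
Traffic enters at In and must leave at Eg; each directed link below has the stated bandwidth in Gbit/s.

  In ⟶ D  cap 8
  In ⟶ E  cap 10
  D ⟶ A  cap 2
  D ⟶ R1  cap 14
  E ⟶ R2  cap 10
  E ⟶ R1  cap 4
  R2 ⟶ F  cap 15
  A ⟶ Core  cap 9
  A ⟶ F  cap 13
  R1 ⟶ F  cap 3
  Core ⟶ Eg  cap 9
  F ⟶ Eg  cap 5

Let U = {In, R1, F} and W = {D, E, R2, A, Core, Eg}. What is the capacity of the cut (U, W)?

Edges leaving {In, R1, F}: In→D (8), In→E (10), F→Eg (5).
Cut capacity = 8 + 10 + 5 = 23.

23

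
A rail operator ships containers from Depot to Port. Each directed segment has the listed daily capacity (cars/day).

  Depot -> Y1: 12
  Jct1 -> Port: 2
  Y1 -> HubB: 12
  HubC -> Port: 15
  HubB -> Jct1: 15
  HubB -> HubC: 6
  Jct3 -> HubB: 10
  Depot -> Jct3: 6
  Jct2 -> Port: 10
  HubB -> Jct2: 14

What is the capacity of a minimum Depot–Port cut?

18

Augment Depot→Y1→HubB→Jct1→Port: bottleneck 2, flow now 2.
Augment Depot→Y1→HubB→HubC→Port: bottleneck 6, flow now 8.
Augment Depot→Y1→HubB→Jct2→Port: bottleneck 4, flow now 12.
Augment Depot→Jct3→HubB→Jct2→Port: bottleneck 6, flow now 18.
No augmenting path remains; maximum flow = 18.
By max-flow min-cut, the minimum cut capacity equals the max flow.
In the residual graph, reachable from Depot: {Depot}.
Min-cut edges: Depot→Y1 (12), Depot→Jct3 (6); capacity 12 + 6 = 18.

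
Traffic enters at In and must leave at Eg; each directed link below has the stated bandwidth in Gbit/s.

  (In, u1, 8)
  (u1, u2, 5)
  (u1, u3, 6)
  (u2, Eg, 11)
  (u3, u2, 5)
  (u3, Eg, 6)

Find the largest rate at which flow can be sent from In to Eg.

8

Augment In→u1→u2→Eg: bottleneck 5, flow now 5.
Augment In→u1→u3→Eg: bottleneck 3, flow now 8.
No augmenting path remains; maximum flow = 8.
In the residual graph, reachable from In: {In}.
Min-cut edges: In→u1 (8); capacity 8 = 8.
This cut is saturated, so no flow can exceed 8.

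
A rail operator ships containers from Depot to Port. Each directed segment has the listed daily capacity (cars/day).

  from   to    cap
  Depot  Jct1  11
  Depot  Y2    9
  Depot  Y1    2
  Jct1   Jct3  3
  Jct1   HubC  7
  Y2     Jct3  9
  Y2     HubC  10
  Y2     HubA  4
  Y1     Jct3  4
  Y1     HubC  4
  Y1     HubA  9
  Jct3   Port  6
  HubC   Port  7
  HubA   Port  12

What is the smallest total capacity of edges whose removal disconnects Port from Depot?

19

Augment Depot→Jct1→Jct3→Port: bottleneck 3, flow now 3.
Augment Depot→Jct1→HubC→Port: bottleneck 7, flow now 10.
Augment Depot→Y2→Jct3→Port: bottleneck 3, flow now 13.
Augment Depot→Y2→HubA→Port: bottleneck 4, flow now 17.
Augment Depot→Y1→HubA→Port: bottleneck 2, flow now 19.
No augmenting path remains; maximum flow = 19.
By max-flow min-cut, the minimum cut capacity equals the max flow.
In the residual graph, reachable from Depot: {Depot, Jct1, Y2, Jct3, HubC}.
Min-cut edges: Depot→Y1 (2), Y2→HubA (4), Jct3→Port (6), HubC→Port (7); capacity 2 + 4 + 6 + 7 = 19.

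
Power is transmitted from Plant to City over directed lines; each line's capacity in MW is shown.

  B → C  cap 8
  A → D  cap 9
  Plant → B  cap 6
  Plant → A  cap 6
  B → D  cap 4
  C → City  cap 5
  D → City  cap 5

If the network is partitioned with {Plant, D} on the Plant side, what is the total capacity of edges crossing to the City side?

17

Edges leaving {Plant, D}: Plant→A (6), Plant→B (6), D→City (5).
Cut capacity = 6 + 6 + 5 = 17.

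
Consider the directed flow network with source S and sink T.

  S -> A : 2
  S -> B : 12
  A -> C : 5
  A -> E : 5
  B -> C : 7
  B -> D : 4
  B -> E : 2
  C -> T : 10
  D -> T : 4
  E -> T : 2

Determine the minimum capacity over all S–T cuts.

Augment S→A→C→T: bottleneck 2, flow now 2.
Augment S→B→C→T: bottleneck 7, flow now 9.
Augment S→B→D→T: bottleneck 4, flow now 13.
Augment S→B→E→T: bottleneck 1, flow now 14.
No augmenting path remains; maximum flow = 14.
By max-flow min-cut, the minimum cut capacity equals the max flow.
In the residual graph, reachable from S: {S}.
Min-cut edges: S→A (2), S→B (12); capacity 2 + 12 = 14.

14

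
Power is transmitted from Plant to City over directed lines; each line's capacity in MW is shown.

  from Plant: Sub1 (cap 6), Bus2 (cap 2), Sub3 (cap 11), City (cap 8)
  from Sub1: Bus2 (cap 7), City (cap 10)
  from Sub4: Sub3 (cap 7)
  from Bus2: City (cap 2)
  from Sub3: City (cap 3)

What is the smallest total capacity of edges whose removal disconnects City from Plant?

19

Augment Plant→City: bottleneck 8, flow now 8.
Augment Plant→Sub1→City: bottleneck 6, flow now 14.
Augment Plant→Bus2→City: bottleneck 2, flow now 16.
Augment Plant→Sub3→City: bottleneck 3, flow now 19.
No augmenting path remains; maximum flow = 19.
By max-flow min-cut, the minimum cut capacity equals the max flow.
In the residual graph, reachable from Plant: {Plant, Sub3}.
Min-cut edges: Plant→Sub1 (6), Plant→Bus2 (2), Plant→City (8), Sub3→City (3); capacity 6 + 2 + 8 + 3 = 19.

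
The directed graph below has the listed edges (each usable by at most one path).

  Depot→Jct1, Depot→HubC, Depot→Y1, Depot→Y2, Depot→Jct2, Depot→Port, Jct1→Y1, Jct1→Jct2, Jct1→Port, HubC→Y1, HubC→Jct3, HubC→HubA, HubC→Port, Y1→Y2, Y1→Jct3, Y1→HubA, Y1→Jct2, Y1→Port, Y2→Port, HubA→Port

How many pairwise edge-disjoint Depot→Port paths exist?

5

Assign every edge capacity 1; by Menger, the answer equals the max flow.
Path Depot→Port (+1); total 1.
Path Depot→Jct1→Port (+1); total 2.
Path Depot→HubC→Port (+1); total 3.
Path Depot→Y1→Port (+1); total 4.
Path Depot→Y2→Port (+1); total 5.
No residual Depot→Port path; max flow = 5.
Certifying cut of size 5: {Depot→HubC, Depot→Jct1, Depot→Port, Depot→Y1, Depot→Y2}.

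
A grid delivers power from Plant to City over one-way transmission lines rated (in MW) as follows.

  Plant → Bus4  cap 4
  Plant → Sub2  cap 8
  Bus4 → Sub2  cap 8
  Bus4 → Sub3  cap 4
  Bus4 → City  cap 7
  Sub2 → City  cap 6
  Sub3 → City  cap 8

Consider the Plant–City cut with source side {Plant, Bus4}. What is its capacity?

Edges leaving {Plant, Bus4}: Plant→Sub2 (8), Bus4→Sub2 (8), Bus4→Sub3 (4), Bus4→City (7).
Cut capacity = 8 + 8 + 4 + 7 = 27.

27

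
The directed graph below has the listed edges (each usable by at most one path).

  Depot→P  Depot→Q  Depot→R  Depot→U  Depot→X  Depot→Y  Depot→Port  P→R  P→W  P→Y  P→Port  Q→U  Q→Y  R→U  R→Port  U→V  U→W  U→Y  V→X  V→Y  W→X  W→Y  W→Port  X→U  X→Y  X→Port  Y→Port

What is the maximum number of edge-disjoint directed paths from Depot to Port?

6

Assign every edge capacity 1; by Menger, the answer equals the max flow.
Path Depot→Port (+1); total 1.
Path Depot→P→Port (+1); total 2.
Path Depot→R→Port (+1); total 3.
Path Depot→X→Port (+1); total 4.
Path Depot→Y→Port (+1); total 5.
Path Depot→U→W→Port (+1); total 6.
No residual Depot→Port path; max flow = 6.
Certifying cut of size 6: {Depot→P, Depot→Port, Depot→R, U→W, X→Port, Y→Port}.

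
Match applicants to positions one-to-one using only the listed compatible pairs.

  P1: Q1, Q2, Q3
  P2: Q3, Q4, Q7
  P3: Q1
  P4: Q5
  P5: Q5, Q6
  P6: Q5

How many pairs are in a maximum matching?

Unit-capacity flow: source→left, listed edges, right→sink; max matching = max flow.
Augmenting path P1→Q1 (+1); matched 1.
Augmenting path P2→Q3 (+1); matched 2.
Augmenting path P4→Q5 (+1); matched 3.
Augmenting path P5→Q6 (+1); matched 4.
Augmenting path P3→Q1→P1→Q2 (+1); matched 5.
No augmenting path remains; maximum matching = 5.
König certificate: {P1, P2, P3, P5, Q5} is a vertex cover of size 5 (every listed pair touches it), so no matching can be larger.

5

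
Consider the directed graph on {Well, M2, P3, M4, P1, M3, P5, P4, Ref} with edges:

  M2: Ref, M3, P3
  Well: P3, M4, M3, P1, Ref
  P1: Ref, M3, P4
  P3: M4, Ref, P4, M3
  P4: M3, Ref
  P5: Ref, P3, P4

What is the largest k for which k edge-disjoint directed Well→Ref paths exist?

3

Assign every edge capacity 1; by Menger, the answer equals the max flow.
Path Well→Ref (+1); total 1.
Path Well→P3→Ref (+1); total 2.
Path Well→P1→Ref (+1); total 3.
No residual Well→Ref path; max flow = 3.
Certifying cut of size 3: {Well→P1, Well→P3, Well→Ref}.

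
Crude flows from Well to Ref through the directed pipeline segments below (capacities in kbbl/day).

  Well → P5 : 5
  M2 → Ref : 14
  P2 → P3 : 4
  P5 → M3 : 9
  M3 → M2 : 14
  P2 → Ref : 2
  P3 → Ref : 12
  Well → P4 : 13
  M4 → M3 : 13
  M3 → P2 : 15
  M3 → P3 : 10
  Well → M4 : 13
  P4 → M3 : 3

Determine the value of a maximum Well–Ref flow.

21

Augment Well→P5→M3→P2→Ref: bottleneck 2, flow now 2.
Augment Well→P5→M3→P3→Ref: bottleneck 3, flow now 5.
Augment Well→P4→M3→P3→Ref: bottleneck 3, flow now 8.
Augment Well→M4→M3→P3→Ref: bottleneck 4, flow now 12.
Augment Well→M4→M3→M2→Ref: bottleneck 9, flow now 21.
No augmenting path remains; maximum flow = 21.
In the residual graph, reachable from Well: {Well, P4}.
Min-cut edges: Well→P5 (5), Well→M4 (13), P4→M3 (3); capacity 5 + 13 + 3 = 21.
This cut is saturated, so no flow can exceed 21.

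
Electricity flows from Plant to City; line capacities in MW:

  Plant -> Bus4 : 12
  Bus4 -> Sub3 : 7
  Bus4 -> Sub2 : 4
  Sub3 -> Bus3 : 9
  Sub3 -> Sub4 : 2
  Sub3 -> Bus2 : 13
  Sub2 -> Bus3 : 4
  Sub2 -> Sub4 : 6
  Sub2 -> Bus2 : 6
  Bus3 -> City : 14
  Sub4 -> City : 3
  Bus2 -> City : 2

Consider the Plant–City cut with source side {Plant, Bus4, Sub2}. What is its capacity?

Edges leaving {Plant, Bus4, Sub2}: Bus4→Sub3 (7), Sub2→Bus3 (4), Sub2→Sub4 (6), Sub2→Bus2 (6).
Cut capacity = 7 + 4 + 6 + 6 = 23.

23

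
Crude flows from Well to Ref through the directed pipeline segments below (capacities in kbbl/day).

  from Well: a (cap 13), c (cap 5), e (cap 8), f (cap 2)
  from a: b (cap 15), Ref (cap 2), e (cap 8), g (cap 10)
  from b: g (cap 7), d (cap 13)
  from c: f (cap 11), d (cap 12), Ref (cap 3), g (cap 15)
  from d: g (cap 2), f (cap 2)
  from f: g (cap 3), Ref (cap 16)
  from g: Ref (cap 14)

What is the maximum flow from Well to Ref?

Augment Well→a→Ref: bottleneck 2, flow now 2.
Augment Well→c→Ref: bottleneck 3, flow now 5.
Augment Well→f→Ref: bottleneck 2, flow now 7.
Augment Well→a→g→Ref: bottleneck 10, flow now 17.
Augment Well→c→f→Ref: bottleneck 2, flow now 19.
Augment Well→a→b→g→Ref: bottleneck 1, flow now 20.
No augmenting path remains; maximum flow = 20.
In the residual graph, reachable from Well: {Well, e}.
Min-cut edges: Well→a (13), Well→c (5), Well→f (2); capacity 13 + 5 + 2 = 20.
This cut is saturated, so no flow can exceed 20.

20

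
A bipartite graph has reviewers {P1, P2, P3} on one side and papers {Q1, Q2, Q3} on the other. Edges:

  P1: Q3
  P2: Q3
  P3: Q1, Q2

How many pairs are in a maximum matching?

2

Unit-capacity flow: source→left, listed edges, right→sink; max matching = max flow.
Augmenting path P1→Q3 (+1); matched 1.
Augmenting path P3→Q1 (+1); matched 2.
No augmenting path remains; maximum matching = 2.
König certificate: {P3, Q3} is a vertex cover of size 2 (every listed pair touches it), so no matching can be larger.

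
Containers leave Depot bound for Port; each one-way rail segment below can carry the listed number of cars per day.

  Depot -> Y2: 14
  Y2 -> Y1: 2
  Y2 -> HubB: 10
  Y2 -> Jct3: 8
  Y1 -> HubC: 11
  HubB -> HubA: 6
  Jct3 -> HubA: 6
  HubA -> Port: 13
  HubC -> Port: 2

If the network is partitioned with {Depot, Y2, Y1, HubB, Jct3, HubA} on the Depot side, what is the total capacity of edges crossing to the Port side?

24

Edges leaving {Depot, Y2, Y1, HubB, Jct3, HubA}: Y1→HubC (11), HubA→Port (13).
Cut capacity = 11 + 13 = 24.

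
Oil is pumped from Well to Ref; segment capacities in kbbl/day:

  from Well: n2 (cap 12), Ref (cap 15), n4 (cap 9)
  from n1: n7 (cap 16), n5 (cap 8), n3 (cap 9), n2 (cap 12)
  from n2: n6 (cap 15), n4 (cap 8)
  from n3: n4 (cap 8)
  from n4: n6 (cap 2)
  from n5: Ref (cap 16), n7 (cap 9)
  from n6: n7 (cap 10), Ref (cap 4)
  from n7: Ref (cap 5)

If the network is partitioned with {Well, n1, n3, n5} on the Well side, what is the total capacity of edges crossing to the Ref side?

Edges leaving {Well, n1, n3, n5}: Well→n2 (12), Well→n4 (9), Well→Ref (15), n1→n2 (12), n1→n7 (16), n3→n4 (8), n5→n7 (9), n5→Ref (16).
Cut capacity = 12 + 9 + 15 + 12 + 16 + 8 + 9 + 16 = 97.

97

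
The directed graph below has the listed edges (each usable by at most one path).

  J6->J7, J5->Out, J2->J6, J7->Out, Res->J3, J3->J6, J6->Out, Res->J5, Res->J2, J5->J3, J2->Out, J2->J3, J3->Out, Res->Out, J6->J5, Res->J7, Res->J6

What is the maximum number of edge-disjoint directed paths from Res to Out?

Assign every edge capacity 1; by Menger, the answer equals the max flow.
Path Res→Out (+1); total 1.
Path Res→J5→Out (+1); total 2.
Path Res→J2→Out (+1); total 3.
Path Res→J3→Out (+1); total 4.
Path Res→J6→Out (+1); total 5.
Path Res→J7→Out (+1); total 6.
No residual Res→Out path; max flow = 6.
Certifying cut of size 6: {Res→J2, Res→J3, Res→J5, Res→J6, Res→J7, Res→Out}.

6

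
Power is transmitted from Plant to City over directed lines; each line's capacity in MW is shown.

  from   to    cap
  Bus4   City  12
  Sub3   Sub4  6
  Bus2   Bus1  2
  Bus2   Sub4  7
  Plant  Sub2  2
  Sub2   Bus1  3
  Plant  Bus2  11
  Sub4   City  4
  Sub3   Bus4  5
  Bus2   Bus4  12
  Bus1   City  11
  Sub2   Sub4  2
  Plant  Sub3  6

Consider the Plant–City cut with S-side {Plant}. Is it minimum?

Yes — it is a minimum cut (capacity 19).

Given cut capacity: 11 + 2 + 6 = 19.
Augment Plant→Bus2→Sub4→City: bottleneck 4, flow now 4.
Augment Plant→Bus2→Bus4→City: bottleneck 7, flow now 11.
Augment Plant→Sub2→Bus1→City: bottleneck 2, flow now 13.
Augment Plant→Sub3→Bus4→City: bottleneck 5, flow now 18.
Augment Plant→Sub3→Sub4→Bus2→Bus1→City: bottleneck 1, flow now 19. (uses reverse residual edge)
No augmenting path remains; maximum flow = 19.
Cut capacity 19 equals the max flow, so it is a minimum cut.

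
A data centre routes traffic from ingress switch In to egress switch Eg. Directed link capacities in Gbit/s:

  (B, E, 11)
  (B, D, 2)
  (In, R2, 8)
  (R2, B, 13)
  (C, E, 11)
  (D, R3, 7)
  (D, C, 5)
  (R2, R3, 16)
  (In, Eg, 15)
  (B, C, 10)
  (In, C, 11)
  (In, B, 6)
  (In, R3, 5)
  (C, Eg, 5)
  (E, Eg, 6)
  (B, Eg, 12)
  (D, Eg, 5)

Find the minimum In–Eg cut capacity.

Augment In→Eg: bottleneck 15, flow now 15.
Augment In→B→Eg: bottleneck 6, flow now 21.
Augment In→C→Eg: bottleneck 5, flow now 26.
Augment In→R2→B→Eg: bottleneck 6, flow now 32.
Augment In→C→E→Eg: bottleneck 6, flow now 38.
Augment In→R2→B→D→Eg: bottleneck 2, flow now 40.
No augmenting path remains; maximum flow = 40.
By max-flow min-cut, the minimum cut capacity equals the max flow.
In the residual graph, reachable from In: {In, R3}.
Min-cut edges: In→R2 (8), In→B (6), In→C (11), In→Eg (15); capacity 8 + 6 + 11 + 15 = 40.

40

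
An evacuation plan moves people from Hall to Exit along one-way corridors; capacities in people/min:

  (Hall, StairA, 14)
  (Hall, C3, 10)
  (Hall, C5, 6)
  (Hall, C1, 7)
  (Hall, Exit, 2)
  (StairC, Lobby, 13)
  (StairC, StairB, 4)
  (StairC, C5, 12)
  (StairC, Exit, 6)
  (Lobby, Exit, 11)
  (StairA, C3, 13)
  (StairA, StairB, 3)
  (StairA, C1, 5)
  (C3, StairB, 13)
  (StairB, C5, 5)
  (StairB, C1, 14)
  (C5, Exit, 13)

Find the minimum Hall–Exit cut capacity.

13

Augment Hall→Exit: bottleneck 2, flow now 2.
Augment Hall→C5→Exit: bottleneck 6, flow now 8.
Augment Hall→StairA→StairB→C5→Exit: bottleneck 3, flow now 11.
Augment Hall→C3→StairB→C5→Exit: bottleneck 2, flow now 13.
No augmenting path remains; maximum flow = 13.
By max-flow min-cut, the minimum cut capacity equals the max flow.
In the residual graph, reachable from Hall: {Hall, StairA, C3, StairB, C1}.
Min-cut edges: Hall→C5 (6), Hall→Exit (2), StairB→C5 (5); capacity 6 + 2 + 5 = 13.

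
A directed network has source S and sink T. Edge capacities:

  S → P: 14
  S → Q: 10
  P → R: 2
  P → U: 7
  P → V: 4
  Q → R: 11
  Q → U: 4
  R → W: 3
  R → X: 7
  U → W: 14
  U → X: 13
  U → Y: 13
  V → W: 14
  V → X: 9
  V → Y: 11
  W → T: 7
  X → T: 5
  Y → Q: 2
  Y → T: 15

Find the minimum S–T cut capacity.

23

Augment S→P→R→W→T: bottleneck 2, flow now 2.
Augment S→P→U→W→T: bottleneck 5, flow now 7.
Augment S→P→U→X→T: bottleneck 2, flow now 9.
Augment S→P→V→X→T: bottleneck 3, flow now 12.
Augment S→P→V→Y→T: bottleneck 1, flow now 13.
Augment S→Q→U→Y→T: bottleneck 4, flow now 17.
Augment S→Q→R→W→U→Y→T: bottleneck 1, flow now 18. (uses reverse residual edge)
Augment S→Q→R→X→U→Y→T: bottleneck 2, flow now 20. (uses reverse residual edge)
Augment S→Q→R→X→V→Y→T: bottleneck 3, flow now 23. (uses reverse residual edge)
No augmenting path remains; maximum flow = 23.
By max-flow min-cut, the minimum cut capacity equals the max flow.
In the residual graph, reachable from S: {S, P}.
Min-cut edges: S→Q (10), P→R (2), P→U (7), P→V (4); capacity 10 + 2 + 7 + 4 = 23.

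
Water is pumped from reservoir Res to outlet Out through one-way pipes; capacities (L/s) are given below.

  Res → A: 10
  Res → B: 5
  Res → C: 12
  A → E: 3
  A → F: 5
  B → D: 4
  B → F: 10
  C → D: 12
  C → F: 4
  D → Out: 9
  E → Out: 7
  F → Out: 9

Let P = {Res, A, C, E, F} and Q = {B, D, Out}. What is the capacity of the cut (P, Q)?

Edges leaving {Res, A, C, E, F}: Res→B (5), C→D (12), E→Out (7), F→Out (9).
Cut capacity = 5 + 12 + 7 + 9 = 33.

33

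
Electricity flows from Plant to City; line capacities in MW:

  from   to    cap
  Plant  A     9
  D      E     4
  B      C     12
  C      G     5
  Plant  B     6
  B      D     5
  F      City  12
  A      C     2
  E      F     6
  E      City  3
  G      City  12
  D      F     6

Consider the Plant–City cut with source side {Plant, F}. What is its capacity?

Edges leaving {Plant, F}: Plant→A (9), Plant→B (6), F→City (12).
Cut capacity = 9 + 6 + 12 = 27.

27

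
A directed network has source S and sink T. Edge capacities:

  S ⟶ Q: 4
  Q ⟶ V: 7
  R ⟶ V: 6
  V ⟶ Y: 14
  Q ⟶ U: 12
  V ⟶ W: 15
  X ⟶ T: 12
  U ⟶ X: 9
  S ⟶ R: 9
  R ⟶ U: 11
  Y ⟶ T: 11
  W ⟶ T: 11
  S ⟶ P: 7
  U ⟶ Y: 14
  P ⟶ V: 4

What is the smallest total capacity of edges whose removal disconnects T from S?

17

Augment S→P→V→W→T: bottleneck 4, flow now 4.
Augment S→Q→U→X→T: bottleneck 4, flow now 8.
Augment S→R→U→X→T: bottleneck 5, flow now 13.
Augment S→R→U→Y→T: bottleneck 4, flow now 17.
No augmenting path remains; maximum flow = 17.
By max-flow min-cut, the minimum cut capacity equals the max flow.
In the residual graph, reachable from S: {S, P}.
Min-cut edges: S→Q (4), S→R (9), P→V (4); capacity 4 + 9 + 4 = 17.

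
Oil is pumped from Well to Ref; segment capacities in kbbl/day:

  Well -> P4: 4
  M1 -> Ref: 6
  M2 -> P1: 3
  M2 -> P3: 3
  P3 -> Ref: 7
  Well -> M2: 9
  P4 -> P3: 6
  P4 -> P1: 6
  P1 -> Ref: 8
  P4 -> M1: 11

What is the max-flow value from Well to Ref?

10

Augment Well→M2→P1→Ref: bottleneck 3, flow now 3.
Augment Well→M2→P3→Ref: bottleneck 3, flow now 6.
Augment Well→P4→M1→Ref: bottleneck 4, flow now 10.
No augmenting path remains; maximum flow = 10.
In the residual graph, reachable from Well: {Well, M2}.
Min-cut edges: Well→P4 (4), M2→P1 (3), M2→P3 (3); capacity 4 + 3 + 3 = 10.
This cut is saturated, so no flow can exceed 10.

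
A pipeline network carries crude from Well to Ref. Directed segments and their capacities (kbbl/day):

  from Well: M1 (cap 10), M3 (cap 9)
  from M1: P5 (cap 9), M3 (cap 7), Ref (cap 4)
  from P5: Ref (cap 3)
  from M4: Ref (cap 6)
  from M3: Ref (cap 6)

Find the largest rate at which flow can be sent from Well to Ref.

13

Augment Well→M1→Ref: bottleneck 4, flow now 4.
Augment Well→M3→Ref: bottleneck 6, flow now 10.
Augment Well→M1→P5→Ref: bottleneck 3, flow now 13.
No augmenting path remains; maximum flow = 13.
In the residual graph, reachable from Well: {Well, M1, P5, M3}.
Min-cut edges: M1→Ref (4), P5→Ref (3), M3→Ref (6); capacity 4 + 3 + 6 = 13.
This cut is saturated, so no flow can exceed 13.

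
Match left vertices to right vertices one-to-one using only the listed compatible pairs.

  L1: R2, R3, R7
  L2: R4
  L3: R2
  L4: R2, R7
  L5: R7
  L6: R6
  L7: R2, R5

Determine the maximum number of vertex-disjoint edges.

Unit-capacity flow: source→left, listed edges, right→sink; max matching = max flow.
Augmenting path L1→R2 (+1); matched 1.
Augmenting path L2→R4 (+1); matched 2.
Augmenting path L4→R7 (+1); matched 3.
Augmenting path L6→R6 (+1); matched 4.
Augmenting path L7→R5 (+1); matched 5.
Augmenting path L3→R2→L1→R3 (+1); matched 6.
No augmenting path remains; maximum matching = 6.
König certificate: {L1, L2, L6, L7, R2, R7} is a vertex cover of size 6 (every listed pair touches it), so no matching can be larger.

6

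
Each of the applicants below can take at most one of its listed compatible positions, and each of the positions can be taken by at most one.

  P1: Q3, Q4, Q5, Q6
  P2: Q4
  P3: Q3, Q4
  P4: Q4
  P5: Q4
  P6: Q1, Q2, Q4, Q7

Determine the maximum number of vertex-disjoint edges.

4

Unit-capacity flow: source→left, listed edges, right→sink; max matching = max flow.
Augmenting path P1→Q3 (+1); matched 1.
Augmenting path P2→Q4 (+1); matched 2.
Augmenting path P6→Q1 (+1); matched 3.
Augmenting path P3→Q3→P1→Q5 (+1); matched 4.
No augmenting path remains; maximum matching = 4.
König certificate: {P1, P3, P6, Q4} is a vertex cover of size 4 (every listed pair touches it), so no matching can be larger.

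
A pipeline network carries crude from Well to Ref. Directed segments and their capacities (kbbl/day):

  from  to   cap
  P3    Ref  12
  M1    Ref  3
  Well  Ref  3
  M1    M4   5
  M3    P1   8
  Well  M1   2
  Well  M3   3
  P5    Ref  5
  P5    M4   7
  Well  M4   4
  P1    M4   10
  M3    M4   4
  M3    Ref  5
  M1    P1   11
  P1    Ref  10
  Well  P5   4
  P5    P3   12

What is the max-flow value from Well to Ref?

12

Augment Well→Ref: bottleneck 3, flow now 3.
Augment Well→M1→Ref: bottleneck 2, flow now 5.
Augment Well→M3→Ref: bottleneck 3, flow now 8.
Augment Well→P5→Ref: bottleneck 4, flow now 12.
No augmenting path remains; maximum flow = 12.
In the residual graph, reachable from Well: {Well, M4}.
Min-cut edges: Well→M1 (2), Well→M3 (3), Well→P5 (4), Well→Ref (3); capacity 2 + 3 + 4 + 3 = 12.
This cut is saturated, so no flow can exceed 12.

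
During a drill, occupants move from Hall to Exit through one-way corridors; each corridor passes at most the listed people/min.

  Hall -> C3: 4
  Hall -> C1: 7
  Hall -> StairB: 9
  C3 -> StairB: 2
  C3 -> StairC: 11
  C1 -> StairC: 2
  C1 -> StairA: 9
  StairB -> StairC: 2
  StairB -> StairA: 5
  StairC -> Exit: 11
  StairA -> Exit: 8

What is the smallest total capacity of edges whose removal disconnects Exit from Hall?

Augment Hall→C3→StairC→Exit: bottleneck 4, flow now 4.
Augment Hall→C1→StairC→Exit: bottleneck 2, flow now 6.
Augment Hall→C1→StairA→Exit: bottleneck 5, flow now 11.
Augment Hall→StairB→StairC→Exit: bottleneck 2, flow now 13.
Augment Hall→StairB→StairA→Exit: bottleneck 3, flow now 16.
No augmenting path remains; maximum flow = 16.
By max-flow min-cut, the minimum cut capacity equals the max flow.
In the residual graph, reachable from Hall: {Hall, C1, StairB, StairA}.
Min-cut edges: Hall→C3 (4), C1→StairC (2), StairB→StairC (2), StairA→Exit (8); capacity 4 + 2 + 2 + 8 = 16.

16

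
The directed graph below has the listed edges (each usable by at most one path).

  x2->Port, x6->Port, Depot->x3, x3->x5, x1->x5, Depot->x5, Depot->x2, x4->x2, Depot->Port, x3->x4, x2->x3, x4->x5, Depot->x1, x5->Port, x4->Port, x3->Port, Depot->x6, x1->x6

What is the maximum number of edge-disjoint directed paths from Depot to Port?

Assign every edge capacity 1; by Menger, the answer equals the max flow.
Path Depot→Port (+1); total 1.
Path Depot→x2→Port (+1); total 2.
Path Depot→x3→Port (+1); total 3.
Path Depot→x5→Port (+1); total 4.
Path Depot→x6→Port (+1); total 5.
No residual Depot→Port path; max flow = 5.
Certifying cut of size 5: {Depot→Port, Depot→x2, Depot→x3, x5→Port, x6→Port}.

5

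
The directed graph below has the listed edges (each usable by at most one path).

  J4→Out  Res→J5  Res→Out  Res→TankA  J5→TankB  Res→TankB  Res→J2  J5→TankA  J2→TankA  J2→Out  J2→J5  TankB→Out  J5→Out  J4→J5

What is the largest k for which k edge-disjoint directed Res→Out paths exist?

4

Assign every edge capacity 1; by Menger, the answer equals the max flow.
Path Res→Out (+1); total 1.
Path Res→J2→Out (+1); total 2.
Path Res→J5→Out (+1); total 3.
Path Res→TankB→Out (+1); total 4.
No residual Res→Out path; max flow = 4.
Certifying cut of size 4: {Res→J2, Res→J5, Res→Out, Res→TankB}.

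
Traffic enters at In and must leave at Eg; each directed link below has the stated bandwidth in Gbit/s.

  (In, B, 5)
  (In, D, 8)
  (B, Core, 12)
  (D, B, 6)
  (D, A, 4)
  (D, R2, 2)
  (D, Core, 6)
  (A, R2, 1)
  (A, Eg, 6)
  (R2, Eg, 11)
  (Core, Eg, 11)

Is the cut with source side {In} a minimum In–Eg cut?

Yes — it is a minimum cut (capacity 13).

Given cut capacity: 5 + 8 = 13.
Augment In→B→Core→Eg: bottleneck 5, flow now 5.
Augment In→D→A→Eg: bottleneck 4, flow now 9.
Augment In→D→R2→Eg: bottleneck 2, flow now 11.
Augment In→D→Core→Eg: bottleneck 2, flow now 13.
No augmenting path remains; maximum flow = 13.
Cut capacity 13 equals the max flow, so it is a minimum cut.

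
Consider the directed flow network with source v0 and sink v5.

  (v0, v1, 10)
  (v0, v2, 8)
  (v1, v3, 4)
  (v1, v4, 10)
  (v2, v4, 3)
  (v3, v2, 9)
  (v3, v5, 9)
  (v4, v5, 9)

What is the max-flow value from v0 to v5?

13

Augment v0→v1→v3→v5: bottleneck 4, flow now 4.
Augment v0→v1→v4→v5: bottleneck 6, flow now 10.
Augment v0→v2→v4→v5: bottleneck 3, flow now 13.
No augmenting path remains; maximum flow = 13.
In the residual graph, reachable from v0: {v0, v2}.
Min-cut edges: v0→v1 (10), v2→v4 (3); capacity 10 + 3 = 13.
This cut is saturated, so no flow can exceed 13.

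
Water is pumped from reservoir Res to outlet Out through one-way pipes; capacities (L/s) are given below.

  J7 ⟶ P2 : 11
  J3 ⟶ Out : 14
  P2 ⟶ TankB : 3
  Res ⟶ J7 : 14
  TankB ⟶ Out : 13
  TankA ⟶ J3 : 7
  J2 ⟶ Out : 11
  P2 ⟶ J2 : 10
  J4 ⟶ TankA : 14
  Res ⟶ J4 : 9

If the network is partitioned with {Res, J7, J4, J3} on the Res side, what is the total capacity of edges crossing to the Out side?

39

Edges leaving {Res, J7, J4, J3}: J7→P2 (11), J4→TankA (14), J3→Out (14).
Cut capacity = 11 + 14 + 14 = 39.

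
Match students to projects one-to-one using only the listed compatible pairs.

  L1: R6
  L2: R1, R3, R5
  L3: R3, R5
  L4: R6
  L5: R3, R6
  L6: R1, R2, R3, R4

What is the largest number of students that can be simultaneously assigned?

5

Unit-capacity flow: source→left, listed edges, right→sink; max matching = max flow.
Augmenting path L1→R6 (+1); matched 1.
Augmenting path L2→R1 (+1); matched 2.
Augmenting path L3→R3 (+1); matched 3.
Augmenting path L6→R2 (+1); matched 4.
Augmenting path L5→R3→L3→R5 (+1); matched 5.
No augmenting path remains; maximum matching = 5.
König certificate: {L2, L3, L5, L6, R6} is a vertex cover of size 5 (every listed pair touches it), so no matching can be larger.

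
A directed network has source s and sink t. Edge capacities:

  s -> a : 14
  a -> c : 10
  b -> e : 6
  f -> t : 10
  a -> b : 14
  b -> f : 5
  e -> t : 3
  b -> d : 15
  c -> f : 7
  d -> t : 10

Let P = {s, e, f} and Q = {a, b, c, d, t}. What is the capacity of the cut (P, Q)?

27

Edges leaving {s, e, f}: s→a (14), e→t (3), f→t (10).
Cut capacity = 14 + 3 + 10 = 27.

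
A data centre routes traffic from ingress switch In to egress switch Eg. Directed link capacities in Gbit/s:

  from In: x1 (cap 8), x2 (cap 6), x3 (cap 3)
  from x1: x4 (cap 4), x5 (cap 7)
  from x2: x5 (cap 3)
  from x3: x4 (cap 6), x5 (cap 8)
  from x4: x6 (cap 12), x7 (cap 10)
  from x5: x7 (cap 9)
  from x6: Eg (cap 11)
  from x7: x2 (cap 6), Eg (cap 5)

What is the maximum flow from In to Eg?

Augment In→x1→x4→x6→Eg: bottleneck 4, flow now 4.
Augment In→x1→x5→x7→Eg: bottleneck 4, flow now 8.
Augment In→x2→x5→x7→Eg: bottleneck 1, flow now 9.
Augment In→x3→x4→x6→Eg: bottleneck 3, flow now 12.
No augmenting path remains; maximum flow = 12.
In the residual graph, reachable from In: {In, x1, x2, x5, x7}.
Min-cut edges: In→x3 (3), x1→x4 (4), x7→Eg (5); capacity 3 + 4 + 5 = 12.
This cut is saturated, so no flow can exceed 12.

12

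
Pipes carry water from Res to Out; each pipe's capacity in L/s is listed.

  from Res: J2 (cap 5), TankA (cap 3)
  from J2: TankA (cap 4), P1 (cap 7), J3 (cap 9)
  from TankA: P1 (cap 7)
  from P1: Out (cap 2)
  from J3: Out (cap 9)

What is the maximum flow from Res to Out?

Augment Res→J2→P1→Out: bottleneck 2, flow now 2.
Augment Res→J2→J3→Out: bottleneck 3, flow now 5.
Augment Res→TankA→P1→J2→J3→Out: bottleneck 2, flow now 7. (uses reverse residual edge)
No augmenting path remains; maximum flow = 7.
In the residual graph, reachable from Res: {Res, TankA, P1}.
Min-cut edges: Res→J2 (5), P1→Out (2); capacity 5 + 2 = 7.
This cut is saturated, so no flow can exceed 7.

7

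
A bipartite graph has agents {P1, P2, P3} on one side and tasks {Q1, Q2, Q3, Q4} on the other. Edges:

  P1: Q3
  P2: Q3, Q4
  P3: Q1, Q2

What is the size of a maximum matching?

Unit-capacity flow: source→left, listed edges, right→sink; max matching = max flow.
Augmenting path P1→Q3 (+1); matched 1.
Augmenting path P2→Q4 (+1); matched 2.
Augmenting path P3→Q1 (+1); matched 3.
No augmenting path remains; maximum matching = 3.
König certificate: {P1, P2, P3} is a vertex cover of size 3 (every listed pair touches it), so no matching can be larger.

3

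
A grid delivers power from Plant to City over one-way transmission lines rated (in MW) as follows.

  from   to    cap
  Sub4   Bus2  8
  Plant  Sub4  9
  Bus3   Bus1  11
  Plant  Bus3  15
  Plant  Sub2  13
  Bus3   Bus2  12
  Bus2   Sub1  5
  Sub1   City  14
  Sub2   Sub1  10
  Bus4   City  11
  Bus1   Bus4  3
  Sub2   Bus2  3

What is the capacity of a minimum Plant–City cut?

17

Augment Plant→Sub2→Sub1→City: bottleneck 10, flow now 10.
Augment Plant→Sub2→Bus2→Sub1→City: bottleneck 3, flow now 13.
Augment Plant→Sub4→Bus2→Sub1→City: bottleneck 1, flow now 14.
Augment Plant→Bus3→Bus1→Bus4→City: bottleneck 3, flow now 17.
No augmenting path remains; maximum flow = 17.
By max-flow min-cut, the minimum cut capacity equals the max flow.
In the residual graph, reachable from Plant: {Plant, Sub2, Sub4, Bus3, Bus1, Bus2, Sub1}.
Min-cut edges: Bus1→Bus4 (3), Sub1→City (14); capacity 3 + 14 = 17.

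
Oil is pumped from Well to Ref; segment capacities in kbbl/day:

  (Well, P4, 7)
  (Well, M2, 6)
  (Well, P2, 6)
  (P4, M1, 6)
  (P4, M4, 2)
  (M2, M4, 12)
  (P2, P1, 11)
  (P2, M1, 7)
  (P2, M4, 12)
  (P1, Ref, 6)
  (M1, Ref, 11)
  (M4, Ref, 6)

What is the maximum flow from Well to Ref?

Augment Well→P4→M1→Ref: bottleneck 6, flow now 6.
Augment Well→P4→M4→Ref: bottleneck 1, flow now 7.
Augment Well→M2→M4→Ref: bottleneck 5, flow now 12.
Augment Well→P2→P1→Ref: bottleneck 6, flow now 18.
No augmenting path remains; maximum flow = 18.
In the residual graph, reachable from Well: {Well, P4, M2, M4}.
Min-cut edges: Well→P2 (6), P4→M1 (6), M4→Ref (6); capacity 6 + 6 + 6 = 18.
This cut is saturated, so no flow can exceed 18.

18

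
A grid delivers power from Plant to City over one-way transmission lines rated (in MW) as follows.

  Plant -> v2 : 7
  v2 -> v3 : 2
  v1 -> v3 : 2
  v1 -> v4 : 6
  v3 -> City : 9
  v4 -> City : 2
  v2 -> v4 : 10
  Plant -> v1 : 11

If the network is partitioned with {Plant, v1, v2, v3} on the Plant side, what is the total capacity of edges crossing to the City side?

25

Edges leaving {Plant, v1, v2, v3}: v1→v4 (6), v2→v4 (10), v3→City (9).
Cut capacity = 6 + 10 + 9 = 25.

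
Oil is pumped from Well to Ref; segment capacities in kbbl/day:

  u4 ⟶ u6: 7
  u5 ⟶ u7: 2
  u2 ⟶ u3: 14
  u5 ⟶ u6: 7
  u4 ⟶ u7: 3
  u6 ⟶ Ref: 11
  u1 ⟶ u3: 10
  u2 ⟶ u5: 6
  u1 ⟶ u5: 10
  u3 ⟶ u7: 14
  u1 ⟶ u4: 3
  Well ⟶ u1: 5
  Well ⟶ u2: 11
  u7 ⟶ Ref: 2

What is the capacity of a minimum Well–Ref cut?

12

Augment Well→u1→u3→u7→Ref: bottleneck 2, flow now 2.
Augment Well→u1→u4→u6→Ref: bottleneck 3, flow now 5.
Augment Well→u2→u5→u6→Ref: bottleneck 6, flow now 11.
Augment Well→u2→u3→u1→u5→u6→Ref: bottleneck 1, flow now 12. (uses reverse residual edge)
No augmenting path remains; maximum flow = 12.
By max-flow min-cut, the minimum cut capacity equals the max flow.
In the residual graph, reachable from Well: {Well, u1, u2, u3, u5, u7}.
Min-cut edges: u1→u4 (3), u5→u6 (7), u7→Ref (2); capacity 3 + 7 + 2 = 12.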